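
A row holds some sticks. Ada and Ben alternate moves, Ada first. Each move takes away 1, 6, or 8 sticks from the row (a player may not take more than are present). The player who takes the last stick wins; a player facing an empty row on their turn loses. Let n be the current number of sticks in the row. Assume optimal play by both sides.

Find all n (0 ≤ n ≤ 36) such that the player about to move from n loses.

0, 2, 4, 7, 9, 11, 14, 16, 18, 21, 23, 25, 28, 30, 32, 35

Build the W/L table. Terminal = L. A non-terminal position is W if it has a move to some L; otherwise it is L.
n=0: no move → L
n=1: →0(L), so W
n=2: →1(W) only, which is W, so L
n=3: →2(L), so W
n=4: →3(W) only, which is W, so L
n=5: →4(L), so W
n=6: →0(L), so W
n=7: →6(W), 1(W) — all W, so L
n=8: →7(L), so W
n=9: →8(W), 3(W), 1(W) — all W, so L
n=10: →9(L), so W
n=11: →10(W), 5(W), 3(W) — all W, so L
n=12: →11(L), so W
n=13: →7(L), so W
n=14: →13(W), 8(W), 6(W) — all W, so L
n=15: →14(L), so W
n=16: →15(W), 10(W), 8(W) — all W, so L
n=17: →16(L), so W
n=18: →17(W), 12(W), 10(W) — all W, so L
n=19: →18(L), so W
n=20: →14(L), so W
n=21: →20(W), 15(W), 13(W) — all W, so L
n=22: →21(L), so W
n=23: →22(W), 17(W), 15(W) — all W, so L
n=24: →23(L), so W
n=25: →24(W), 19(W), 17(W) — all W, so L
n=26: →25(L), so W
n=27: →21(L), so W
n=28: →27(W), 22(W), 20(W) — all W, so L
n=29: →28(L), so W
n=30: →29(W), 24(W), 22(W) — all W, so L
n=31: →30(L), so W
n=32: →31(W), 26(W), 24(W) — all W, so L
n=33: →32(L), so W
n=34: →28(L), so W
n=35: →34(W), 29(W), 27(W) — all W, so L
n=36: →35(L), so W
Reading off the rows marked L gives the requested list; there are 16 such values of n.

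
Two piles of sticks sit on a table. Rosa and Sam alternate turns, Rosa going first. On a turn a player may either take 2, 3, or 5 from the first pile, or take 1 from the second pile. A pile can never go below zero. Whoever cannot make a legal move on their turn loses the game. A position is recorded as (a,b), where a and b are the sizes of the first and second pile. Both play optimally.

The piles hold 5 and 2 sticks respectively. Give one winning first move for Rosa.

Move to (0,2).

Positions with no move are L. A position that does have a move is losing for the player to move precisely when every available move leads to a winning position for the opponent. Fill in the labels:
No move ever increases a pile, so every position that can arise here has a ≤ 5 and b ≤ 2; it is enough to label the cells with 0 ≤ a ≤ 5 and 0 ≤ b ≤ 2.
Every move lowers a or b (never raises either), so fill the grid row by row in increasing a, and left to right within a row: each cell's successors are then already labelled.
      b=0  b=1  b=2
a=0:    L    W    L
a=1:    L    W    L
a=2:    W    L    W
a=3:    W    L    W
a=4:    W    W    W
a=5:    W    W    W
Cells with no legal move (terminal, hence L): (0,0), (1,0).
The remaining L cells, each justified by listing all of its moves:
(0,2): →(0,1)(W) only, which is W, so L
(1,2): →(1,1)(W) only, which is W, so L
(2,1): →(0,1)(W), (2,0)(W) — all W, so L
(3,1): →(1,1)(W), (0,1)(W), (3,0)(W) — all W, so L
Every other cell has at least one move into one of the L cells above, so it is W.
From (5,2), the L positions reachable in one move are: (0,2).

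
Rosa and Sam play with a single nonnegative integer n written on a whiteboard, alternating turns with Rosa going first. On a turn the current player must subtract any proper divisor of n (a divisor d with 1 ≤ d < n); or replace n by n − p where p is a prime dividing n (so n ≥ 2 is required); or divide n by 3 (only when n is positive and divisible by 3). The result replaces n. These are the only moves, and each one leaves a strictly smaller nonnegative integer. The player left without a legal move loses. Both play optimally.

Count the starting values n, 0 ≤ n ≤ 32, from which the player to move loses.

8

Use the standard recursion: the mover loses at a terminal position; elsewhere, the mover wins exactly when some move hands the opponent an L position.
n=0: no move → L
n=1: no move → L
n=2: reaches L-position 0 → W
n=3: reaches L-position 0 → W
n=4: only reaches 2(W), 3(W), all W → L
n=5: reaches L-position 0 → W
n=6: reaches L-position 4 → W
n=7: reaches L-position 0 → W
n=8: reaches L-position 4 → W
n=9: only reaches 3(W), 6(W), 8(W), all W → L
n=10: reaches L-position 9 → W
n=11: reaches L-position 0 → W
n=12: reaches L-position 4 → W
n=13: reaches L-position 0 → W
n=14: only reaches 7(W), 12(W), 13(W), all W → L
n=15: reaches L-position 14 → W
n=16: reaches L-position 14 → W
n=17: reaches L-position 0 → W
n=18: reaches L-position 9 → W
n=19: reaches L-position 0 → W
n=20: only reaches 10(W), 15(W), 16(W), 18(W), 19(W), all W → L
n=21: reaches L-position 14 → W
n=22: reaches L-position 20 → W
n=23: reaches L-position 0 → W
n=24: reaches L-position 20 → W
n=25: reaches L-position 20 → W
n=26: only reaches 13(W), 24(W), 25(W), all W → L
n=27: reaches L-position 9 → W
n=28: reaches L-position 14 → W
n=29: reaches L-position 0 → W
n=30: reaches L-position 20 → W
n=31: reaches L-position 0 → W
n=32: only reaches 16(W), 24(W), 28(W), 30(W), 31(W), all W → L
L entries with 0 ≤ n ≤ 32: n = 0, 1, 4, 9, 14, 20, 26, 32; that makes 8.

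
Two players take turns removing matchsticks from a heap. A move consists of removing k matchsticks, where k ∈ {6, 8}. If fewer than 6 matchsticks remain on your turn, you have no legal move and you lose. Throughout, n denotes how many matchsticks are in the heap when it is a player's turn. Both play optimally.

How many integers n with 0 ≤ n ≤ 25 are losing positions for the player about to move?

Use the standard recursion: the mover loses at a terminal position; elsewhere, the mover wins exactly when some move hands the opponent an L position.
n=0: no move → L
n=1: no move → L
n=2: no move → L
n=3: no move → L
n=4: no move → L
n=5: no move → L
n=6: W (go to 0, an L position)
n=7: W (go to 1, an L position)
n=8: W (go to 2, an L position)
n=9: W (go to 3, an L position)
n=10: W (go to 4, an L position)
n=11: W (go to 5, an L position)
n=12: W (go to 4, an L position)
n=13: W (go to 5, an L position)
n=14: L (options 8(W), 6(W) are all W)
n=15: L (options 9(W), 7(W) are all W)
n=16: L (options 10(W), 8(W) are all W)
n=17: L (options 11(W), 9(W) are all W)
n=18: L (options 12(W), 10(W) are all W)
n=19: L (options 13(W), 11(W) are all W)
n=20: W (go to 14, an L position)
n=21: W (go to 15, an L position)
n=22: W (go to 16, an L position)
n=23: W (go to 17, an L position)
n=24: W (go to 18, an L position)
n=25: W (go to 19, an L position)
L entries with 0 ≤ n ≤ 25: n = 0, 1, 2, 3, 4, 5, 14, 15, 16, 17, 18, 19; that makes 12.

12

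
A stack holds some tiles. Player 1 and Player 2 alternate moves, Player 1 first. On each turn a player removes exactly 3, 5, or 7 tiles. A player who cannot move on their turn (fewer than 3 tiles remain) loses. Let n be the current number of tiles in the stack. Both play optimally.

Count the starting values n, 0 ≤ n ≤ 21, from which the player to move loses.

8

Positions with no move are L. A position that does have a move is losing for the player to move precisely when every available move leads to a winning position for the opponent. Fill in the labels:
n=0: no move → L
n=1: no move → L
n=2: no move → L
n=3: can move to 0, which is L ⇒ W
n=4: can move to 1, which is L ⇒ W
n=5: can move to 2, which is L ⇒ W
n=6: can move to 1, which is L ⇒ W
n=7: can move to 2, which is L ⇒ W
n=8: can move to 1, which is L ⇒ W
n=9: can move to 2, which is L ⇒ W
n=10: moves to 7(W), 5(W), 3(W); every one is W ⇒ L
n=11: moves to 8(W), 6(W), 4(W); every one is W ⇒ L
n=12: moves to 9(W), 7(W), 5(W); every one is W ⇒ L
n=13: can move to 10, which is L ⇒ W
n=14: can move to 11, which is L ⇒ W
n=15: can move to 12, which is L ⇒ W
n=16: can move to 11, which is L ⇒ W
n=17: can move to 12, which is L ⇒ W
n=18: can move to 11, which is L ⇒ W
n=19: can move to 12, which is L ⇒ W
n=20: moves to 17(W), 15(W), 13(W); every one is W ⇒ L
n=21: moves to 18(W), 16(W), 14(W); every one is W ⇒ L
L entries with 0 ≤ n ≤ 21: n = 0, 1, 2, 10, 11, 12, 20, 21; that makes 8.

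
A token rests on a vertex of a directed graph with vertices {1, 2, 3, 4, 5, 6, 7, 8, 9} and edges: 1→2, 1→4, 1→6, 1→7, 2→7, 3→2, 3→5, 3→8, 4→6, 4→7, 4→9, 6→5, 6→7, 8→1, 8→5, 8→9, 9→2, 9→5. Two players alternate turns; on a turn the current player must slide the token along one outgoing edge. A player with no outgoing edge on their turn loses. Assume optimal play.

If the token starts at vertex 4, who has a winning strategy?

The first player wins.

Classify positions by backward induction: terminal positions (no move available) are L. From any other position, the mover wins iff some move reaches an L.
Every edge goes from a vertex to one that appears earlier in the order 5, 7, 2, 6, 9, 4, 1, 8, 3, so processing vertices in that order labels each vertex after all of its successors.
5: no outgoing edge → L
7: no outgoing edge → L
2: reaches L-position 7 → W
6: reaches L-position 7 → W
9: reaches L-position 5 → W
4: reaches L-position 7 → W
1: reaches L-position 7 → W
8: reaches L-position 5 → W
3: reaches L-position 5 → W
The starting position 4 is W: the player to move should move to 7, handing over an L position.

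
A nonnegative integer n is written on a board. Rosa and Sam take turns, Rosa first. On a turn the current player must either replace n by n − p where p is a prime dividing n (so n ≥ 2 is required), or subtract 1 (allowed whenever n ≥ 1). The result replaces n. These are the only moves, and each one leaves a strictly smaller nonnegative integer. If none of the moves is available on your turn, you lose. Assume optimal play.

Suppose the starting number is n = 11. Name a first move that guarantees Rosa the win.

Move to 0.

Label each position W (a win for the player to move) or L (a loss). A position with no legal move is L; any other position is W exactly when some move reaches an L, and L when every move reaches a W.
n=0: no move → L
n=1: reaches L-position 0 → W
n=2: reaches L-position 0 → W
n=3: reaches L-position 0 → W
n=4: only reaches 2(W), 3(W), all W → L
n=5: reaches L-position 0 → W
n=6: reaches L-position 4 → W
n=7: reaches L-position 0 → W
n=8: only reaches 6(W), 7(W), all W → L
n=9: reaches L-position 8 → W
n=10: reaches L-position 8 → W
n=11: reaches L-position 0 → W
From 11, the L positions reachable in one move are: 0.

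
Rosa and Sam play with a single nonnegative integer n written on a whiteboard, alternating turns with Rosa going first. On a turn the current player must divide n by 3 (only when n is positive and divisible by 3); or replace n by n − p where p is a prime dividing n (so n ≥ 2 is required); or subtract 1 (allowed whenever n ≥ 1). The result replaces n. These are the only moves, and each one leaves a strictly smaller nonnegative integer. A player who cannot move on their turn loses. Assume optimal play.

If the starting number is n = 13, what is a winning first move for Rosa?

Work bottom-up. With no move the player to move loses. Otherwise the position is W if at least one move leads to an L position for the opponent, and L if every move leads to a W.
n=0: no move → L
n=1: →0(L), so W
n=2: →0(L), so W
n=3: →0(L), so W
n=4: →2(W), 3(W) — all W, so L
n=5: →0(L), so W
n=6: →4(L), so W
n=7: →0(L), so W
n=8: →6(W), 7(W) — all W, so L
n=9: →8(L), so W
n=10: →8(L), so W
n=11: →0(L), so W
n=12: →4(L), so W
n=13: →0(L), so W
From 13, the L positions reachable in one move are: 0.

Move to 0.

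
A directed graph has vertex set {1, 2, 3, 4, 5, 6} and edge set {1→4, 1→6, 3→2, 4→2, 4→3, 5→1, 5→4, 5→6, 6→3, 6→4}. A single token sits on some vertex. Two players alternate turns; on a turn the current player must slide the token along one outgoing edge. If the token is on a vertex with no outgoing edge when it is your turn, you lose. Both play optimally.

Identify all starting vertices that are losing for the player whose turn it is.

2, 6

Positions with no move are L. A position that does have a move is losing for the player to move precisely when every available move leads to a winning position for the opponent. Fill in the labels:
Every edge goes from a vertex to one that appears earlier in the order 2, 3, 4, 6, 1, 5, so processing vertices in that order labels each vertex after all of its successors.
2: no outgoing edge → L
3: reaches L-position 2 → W
4: reaches L-position 2 → W
6: only reaches 4(W), 3(W), all W → L
1: reaches L-position 6 → W
5: reaches L-position 6 → W
Reading off the rows marked L gives the requested list; there are 2 such vertices.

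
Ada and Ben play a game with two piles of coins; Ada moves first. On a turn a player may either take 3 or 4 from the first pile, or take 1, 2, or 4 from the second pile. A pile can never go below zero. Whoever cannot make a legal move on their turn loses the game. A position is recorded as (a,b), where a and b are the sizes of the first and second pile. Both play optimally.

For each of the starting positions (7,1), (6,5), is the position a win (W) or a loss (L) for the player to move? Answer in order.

Label each position W (a win for the player to move) or L (a loss). A position with no legal move is L; any other position is W exactly when some move reaches an L, and L when every move reaches a W.
No move ever increases a pile, so every position that can arise here has a ≤ 7 and b ≤ 5; it is enough to label the cells with 0 ≤ a ≤ 7 and 0 ≤ b ≤ 5.
Every move lowers a or b (never raises either), so fill the grid row by row in increasing a, and left to right within a row: each cell's successors are then already labelled.
      b=0  b=1  b=2  b=3  b=4  b=5
a=0:    L    W    W    L    W    W
a=1:    L    W    W    L    W    W
a=2:    L    W    W    L    W    W
a=3:    W    L    W    W    L    W
a=4:    W    L    W    W    L    W
a=5:    W    L    W    W    L    W
a=6:    W    W    L    W    W    L
a=7:    L    W    W    L    W    W
Cells with no legal move (terminal, hence L): (0,0), (1,0), (2,0).
The remaining L cells, each justified by listing all of its moves:
(0,3): →(0,2)(W), (0,1)(W) — all W, so L
(1,3): →(1,2)(W), (1,1)(W) — all W, so L
(2,3): →(2,2)(W), (2,1)(W) — all W, so L
(3,1): →(0,1)(W), (3,0)(W) — all W, so L
(3,4): →(0,4)(W), (3,3)(W), (3,2)(W), (3,0)(W) — all W, so L
(4,1): →(1,1)(W), (0,1)(W), (4,0)(W) — all W, so L
(4,4): →(1,4)(W), (0,4)(W), (4,3)(W), (4,2)(W), (4,0)(W) — all W, so L
(5,1): →(2,1)(W), (1,1)(W), (5,0)(W) — all W, so L
(5,4): →(2,4)(W), (1,4)(W), (5,3)(W), (5,2)(W), (5,0)(W) — all W, so L
(6,2): →(3,2)(W), (2,2)(W), (6,1)(W), (6,0)(W) — all W, so L
(6,5): →(3,5)(W), (2,5)(W), (6,4)(W), (6,3)(W), (6,1)(W) — all W, so L
(7,0): →(4,0)(W), (3,0)(W) — all W, so L
(7,3): →(4,3)(W), (3,3)(W), (7,2)(W), (7,1)(W) — all W, so L
Every other cell has at least one move into one of the L cells above, so it is W.
(7,1): the move to (4,1) reaches an L cell, so W
(6,5): one of the L cells justified above, so L

(7,1): W, (6,5): L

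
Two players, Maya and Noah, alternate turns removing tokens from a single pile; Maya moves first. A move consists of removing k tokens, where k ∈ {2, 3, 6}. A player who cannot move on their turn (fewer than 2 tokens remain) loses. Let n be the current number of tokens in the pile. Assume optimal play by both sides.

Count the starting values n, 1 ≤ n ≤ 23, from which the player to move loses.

Build the W/L table. Terminal = L. A non-terminal position is W if it has a move to some L; otherwise it is L.
n=0: no move → L
n=1: no move → L
n=2: →0(L), so W
n=3: →1(L), so W
n=4: →1(L), so W
n=5: →3(W), 2(W) — all W, so L
n=6: →0(L), so W
n=7: →5(L), so W
n=8: →5(L), so W
n=9: →7(W), 6(W), 3(W) — all W, so L
n=10: →8(W), 7(W), 4(W) — all W, so L
n=11: →9(L), so W
n=12: →10(L), so W
n=13: →10(L), so W
n=14: →12(W), 11(W), 8(W) — all W, so L
n=15: →9(L), so W
n=16: →14(L), so W
n=17: →14(L), so W
n=18: →16(W), 15(W), 12(W) — all W, so L
n=19: →17(W), 16(W), 13(W) — all W, so L
n=20: →18(L), so W
n=21: →19(L), so W
n=22: →19(L), so W
n=23: →21(W), 20(W), 17(W) — all W, so L
L entries with 1 ≤ n ≤ 23 (n=0 is outside the asked range and is not counted): n = 1, 5, 9, 10, 14, 18, 19, 23; that makes 8.

8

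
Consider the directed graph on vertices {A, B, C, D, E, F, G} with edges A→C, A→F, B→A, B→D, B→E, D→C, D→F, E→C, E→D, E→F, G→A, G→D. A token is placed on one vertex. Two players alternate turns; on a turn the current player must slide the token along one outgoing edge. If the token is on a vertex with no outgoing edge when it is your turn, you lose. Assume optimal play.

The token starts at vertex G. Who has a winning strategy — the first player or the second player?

Use the standard recursion: the mover loses at a terminal position; elsewhere, the mover wins exactly when some move hands the opponent an L position.
Every edge goes from a vertex to one that appears earlier in the order C, F, D, E, A, B, G, so processing vertices in that order labels each vertex after all of its successors.
C: no outgoing edge → L
F: no outgoing edge → L
D: can move to F, which is L ⇒ W
E: can move to F, which is L ⇒ W
A: can move to F, which is L ⇒ W
B: moves to A(W), E(W), D(W); every one is W ⇒ L
G: moves to A(W), D(W); every one is W ⇒ L
The starting position G is L: whatever the player to move does, the opponent receives a W position.

The second player wins.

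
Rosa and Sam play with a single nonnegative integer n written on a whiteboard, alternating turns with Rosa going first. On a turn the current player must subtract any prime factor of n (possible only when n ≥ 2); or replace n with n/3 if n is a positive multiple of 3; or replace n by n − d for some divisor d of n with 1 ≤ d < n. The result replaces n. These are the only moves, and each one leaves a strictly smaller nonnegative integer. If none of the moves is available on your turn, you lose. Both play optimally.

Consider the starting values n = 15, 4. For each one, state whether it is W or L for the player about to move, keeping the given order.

15: W, 4: L

Work bottom-up. With no move the player to move loses. Otherwise the position is W if at least one move leads to an L position for the opponent, and L if every move leads to a W.
n=0: no move → L
n=1: no move → L
n=2: reaches L-position 0 → W
n=3: reaches L-position 0 → W
n=4: only reaches 2(W), 3(W), all W → L
n=5: reaches L-position 0 → W
n=6: reaches L-position 4 → W
n=7: reaches L-position 0 → W
n=8: reaches L-position 4 → W
n=9: only reaches 3(W), 6(W), 8(W), all W → L
n=10: reaches L-position 9 → W
n=11: reaches L-position 0 → W
n=12: reaches L-position 4 → W
n=13: reaches L-position 0 → W
n=14: only reaches 7(W), 12(W), 13(W), all W → L
n=15: reaches L-position 14 → W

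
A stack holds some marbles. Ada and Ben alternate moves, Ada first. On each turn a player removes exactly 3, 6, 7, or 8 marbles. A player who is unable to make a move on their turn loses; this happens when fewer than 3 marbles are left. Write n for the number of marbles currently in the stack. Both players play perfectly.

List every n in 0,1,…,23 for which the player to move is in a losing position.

0, 1, 2, 11, 12, 13, 22, 23

Positions with no move are L. A position that does have a move is losing for the player to move precisely when every available move leads to a winning position for the opponent. Fill in the labels:
n=0: no move → L
n=1: no move → L
n=2: no move → L
n=3: can move to 0, which is L ⇒ W
n=4: can move to 1, which is L ⇒ W
n=5: can move to 2, which is L ⇒ W
n=6: can move to 0, which is L ⇒ W
n=7: can move to 1, which is L ⇒ W
n=8: can move to 2, which is L ⇒ W
n=9: can move to 2, which is L ⇒ W
n=10: can move to 2, which is L ⇒ W
n=11: moves to 8(W), 5(W), 4(W), 3(W); every one is W ⇒ L
n=12: moves to 9(W), 6(W), 5(W), 4(W); every one is W ⇒ L
n=13: moves to 10(W), 7(W), 6(W), 5(W); every one is W ⇒ L
n=14: can move to 11, which is L ⇒ W
n=15: can move to 12, which is L ⇒ W
n=16: can move to 13, which is L ⇒ W
n=17: can move to 11, which is L ⇒ W
n=18: can move to 12, which is L ⇒ W
n=19: can move to 13, which is L ⇒ W
n=20: can move to 13, which is L ⇒ W
n=21: can move to 13, which is L ⇒ W
n=22: moves to 19(W), 16(W), 15(W), 14(W); every one is W ⇒ L
n=23: moves to 20(W), 17(W), 16(W), 15(W); every one is W ⇒ L
The losing starting values of n are exactly the entries labelled L in this table (8 of them).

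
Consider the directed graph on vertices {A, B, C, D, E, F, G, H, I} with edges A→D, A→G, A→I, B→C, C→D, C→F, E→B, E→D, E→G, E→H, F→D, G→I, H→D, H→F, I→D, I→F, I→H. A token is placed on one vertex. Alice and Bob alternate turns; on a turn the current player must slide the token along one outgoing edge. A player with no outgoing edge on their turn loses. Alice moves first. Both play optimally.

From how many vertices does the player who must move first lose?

Positions with no move are L. A position that does have a move is losing for the player to move precisely when every available move leads to a winning position for the opponent. Fill in the labels:
Every edge goes from a vertex to one that appears earlier in the order D, F, C, H, I, B, G, A, E, so processing vertices in that order labels each vertex after all of its successors.
D: no outgoing edge → L
F: can move to D, which is L ⇒ W
C: can move to D, which is L ⇒ W
H: can move to D, which is L ⇒ W
I: can move to D, which is L ⇒ W
B: the only move is to C(W), a W ⇒ L
G: the only move is to I(W), a W ⇒ L
A: can move to G, which is L ⇒ W
E: can move to G, which is L ⇒ W
The L vertices are B, D, G; that is 3 in all.

3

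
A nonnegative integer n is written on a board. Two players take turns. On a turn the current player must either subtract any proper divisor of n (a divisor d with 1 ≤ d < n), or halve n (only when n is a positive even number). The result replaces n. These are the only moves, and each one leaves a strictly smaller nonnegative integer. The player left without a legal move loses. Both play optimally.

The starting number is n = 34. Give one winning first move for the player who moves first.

Label each position W (a win for the player to move) or L (a loss). A position with no legal move is L; any other position is W exactly when some move reaches an L, and L when every move reaches a W.
n=0: no move → L
n=1: no move → L
n=2: can move to 1, which is L ⇒ W
n=3: the only move is to 2(W), a W ⇒ L
n=4: can move to 3, which is L ⇒ W
n=5: the only move is to 4(W), a W ⇒ L
n=6: can move to 3, which is L ⇒ W
n=7: the only move is to 6(W), a W ⇒ L
n=8: can move to 7, which is L ⇒ W
n=9: moves to 6(W), 8(W); every one is W ⇒ L
n=10: can move to 5, which is L ⇒ W
n=11: the only move is to 10(W), a W ⇒ L
n=12: can move to 9, which is L ⇒ W
n=13: the only move is to 12(W), a W ⇒ L
n=14: can move to 7, which is L ⇒ W
n=15: moves to 10(W), 12(W), 14(W); every one is W ⇒ L
n=16: can move to 15, which is L ⇒ W
n=17: the only move is to 16(W), a W ⇒ L
n=18: can move to 9, which is L ⇒ W
n=19: the only move is to 18(W), a W ⇒ L
n=20: can move to 15, which is L ⇒ W
n=21: moves to 14(W), 18(W), 20(W); every one is W ⇒ L
n=22: can move to 11, which is L ⇒ W
n=23: the only move is to 22(W), a W ⇒ L
n=24: can move to 21, which is L ⇒ W
n=25: moves to 20(W), 24(W); every one is W ⇒ L
n=26: can move to 13, which is L ⇒ W
n=27: moves to 18(W), 24(W), 26(W); every one is W ⇒ L
n=28: can move to 21, which is L ⇒ W
n=29: the only move is to 28(W), a W ⇒ L
n=30: can move to 15, which is L ⇒ W
n=31: the only move is to 30(W), a W ⇒ L
n=32: can move to 31, which is L ⇒ W
n=33: moves to 22(W), 30(W), 32(W); every one is W ⇒ L
n=34: can move to 17, which is L ⇒ W
From 34, the L positions reachable in one move are: 17, 33. Any move reaching one of these is winning.

Move to 17.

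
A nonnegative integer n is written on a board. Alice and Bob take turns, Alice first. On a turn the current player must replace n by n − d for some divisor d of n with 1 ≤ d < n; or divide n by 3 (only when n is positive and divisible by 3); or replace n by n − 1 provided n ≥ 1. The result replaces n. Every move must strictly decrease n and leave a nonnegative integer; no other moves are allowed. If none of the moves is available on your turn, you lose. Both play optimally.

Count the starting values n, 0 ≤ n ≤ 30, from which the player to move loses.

Work bottom-up. With no move the player to move loses. Otherwise the position is W if at least one move leads to an L position for the opponent, and L if every move leads to a W.
n=0: no move → L
n=1: reaches L-position 0 → W
n=2: only reaches 1(W), which is W → L
n=3: reaches L-position 2 → W
n=4: reaches L-position 2 → W
n=5: only reaches 4(W), which is W → L
n=6: reaches L-position 2 → W
n=7: only reaches 6(W), which is W → L
n=8: reaches L-position 7 → W
n=9: only reaches 3(W), 6(W), 8(W), all W → L
n=10: reaches L-position 5 → W
n=11: only reaches 10(W), which is W → L
n=12: reaches L-position 9 → W
n=13: only reaches 12(W), which is W → L
n=14: reaches L-position 7 → W
n=15: reaches L-position 5 → W
n=16: only reaches 8(W), 12(W), 14(W), 15(W), all W → L
n=17: reaches L-position 16 → W
n=18: reaches L-position 9 → W
n=19: only reaches 18(W), which is W → L
n=20: reaches L-position 16 → W
n=21: reaches L-position 7 → W
n=22: reaches L-position 11 → W
n=23: only reaches 22(W), which is W → L
n=24: reaches L-position 16 → W
n=25: only reaches 20(W), 24(W), all W → L
n=26: reaches L-position 13 → W
n=27: reaches L-position 9 → W
n=28: only reaches 14(W), 21(W), 24(W), 26(W), 27(W), all W → L
n=29: reaches L-position 28 → W
n=30: reaches L-position 25 → W
L entries with 0 ≤ n ≤ 30: n = 0, 2, 5, 7, 9, 11, 13, 16, 19, 23, 25, 28; that makes 12.

12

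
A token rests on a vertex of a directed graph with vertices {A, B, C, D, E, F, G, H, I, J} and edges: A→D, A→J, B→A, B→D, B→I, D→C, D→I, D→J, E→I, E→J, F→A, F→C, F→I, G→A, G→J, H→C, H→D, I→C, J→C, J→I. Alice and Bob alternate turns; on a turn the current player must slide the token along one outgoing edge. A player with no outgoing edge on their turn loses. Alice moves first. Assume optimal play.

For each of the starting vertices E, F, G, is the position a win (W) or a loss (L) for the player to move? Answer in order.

E: L, F: W, G: W

Compute win/loss labels from the base case upward. A position with no move is L. Any other position is W if it can reach an L in one move, else L.
Every edge goes from a vertex to one that appears earlier in the order C, I, J, D, A, B, H, G, F, E, so processing vertices in that order labels each vertex after all of its successors.
C: no outgoing edge → L
I: can move to C, which is L ⇒ W
J: can move to C, which is L ⇒ W
D: can move to C, which is L ⇒ W
A: moves to D(W), J(W); every one is W ⇒ L
B: can move to A, which is L ⇒ W
H: can move to C, which is L ⇒ W
G: can move to A, which is L ⇒ W
F: can move to A, which is L ⇒ W
E: moves to J(W), I(W); every one is W ⇒ L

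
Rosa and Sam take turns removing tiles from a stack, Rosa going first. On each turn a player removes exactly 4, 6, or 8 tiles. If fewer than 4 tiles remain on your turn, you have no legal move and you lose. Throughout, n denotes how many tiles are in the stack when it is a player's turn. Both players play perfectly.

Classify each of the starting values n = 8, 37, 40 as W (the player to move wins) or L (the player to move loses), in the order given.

8: W, 37: L, 40: W

Compute win/loss labels from the base case upward. A position with no move is L. Any other position is W if it can reach an L in one move, else L.
n=0: no move → L
n=1: no move → L
n=2: no move → L
n=3: no move → L
n=4: →0(L), so W
n=5: →1(L), so W
n=6: →2(L), so W
n=7: →3(L), so W
n=8: →2(L), so W
n=9: →3(L), so W
n=10: →2(L), so W
n=11: →3(L), so W
n=12: →8(W), 6(W), 4(W) — all W, so L
n=13: →9(W), 7(W), 5(W) — all W, so L
n=14: →10(W), 8(W), 6(W) — all W, so L
n=15: →11(W), 9(W), 7(W) — all W, so L
n=16: →12(L), so W
n=17: →13(L), so W
n=18: →14(L), so W
n=19: →15(L), so W
n=20: →14(L), so W
n=21: →15(L), so W
n=22: →14(L), so W
n=23: →15(L), so W
n=24: →20(W), 18(W), 16(W) — all W, so L
n=25: →21(W), 19(W), 17(W) — all W, so L
n=26: →22(W), 20(W), 18(W) — all W, so L
n=27: →23(W), 21(W), 19(W) — all W, so L
n=28: →24(L), so W
n=29: →25(L), so W
n=30: →26(L), so W
n=31: →27(L), so W
n=32: →26(L), so W
n=33: →27(L), so W
n=34: →26(L), so W
n=35: →27(L), so W
n=36: →32(W), 30(W), 28(W) — all W, so L
n=37: →33(W), 31(W), 29(W) — all W, so L
n=38: →34(W), 32(W), 30(W) — all W, so L
n=39: →35(W), 33(W), 31(W) — all W, so L
n=40: →36(L), so W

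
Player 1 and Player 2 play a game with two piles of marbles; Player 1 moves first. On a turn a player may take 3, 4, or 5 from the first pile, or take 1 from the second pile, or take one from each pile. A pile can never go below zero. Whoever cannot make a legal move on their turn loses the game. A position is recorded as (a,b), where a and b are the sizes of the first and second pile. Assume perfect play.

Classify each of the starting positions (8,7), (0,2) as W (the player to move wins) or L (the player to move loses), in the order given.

Positions with no move are L. A position that does have a move is losing for the player to move precisely when every available move leads to a winning position for the opponent. Fill in the labels:
No move ever increases a pile, so every position that can arise here has a ≤ 8 and b ≤ 7; it is enough to label the cells with 0 ≤ a ≤ 8 and 0 ≤ b ≤ 7.
Every move lowers a or b (never raises either), so fill the grid row by row in increasing a, and left to right within a row: each cell's successors are then already labelled.
      b=0  b=1  b=2  b=3  b=4  b=5  b=6  b=7
a=0:    L    W    L    W    L    W    L    W
a=1:    L    W    L    W    L    W    L    W
a=2:    L    W    L    W    L    W    L    W
a=3:    W    W    W    W    W    W    W    W
a=4:    W    L    W    L    W    L    W    L
a=5:    W    L    W    L    W    L    W    L
a=6:    W    L    W    L    W    L    W    L
a=7:    W    W    W    W    W    W    W    W
a=8:    L    W    L    W    L    W    L    W
Cells with no legal move (terminal, hence L): (0,0), (1,0), (2,0).
The remaining L cells, each justified by listing all of its moves:
(0,2): only reaches (0,1)(W), which is W → L
(0,4): only reaches (0,3)(W), which is W → L
(0,6): only reaches (0,5)(W), which is W → L
(1,2): only reaches (1,1)(W), (0,1)(W), all W → L
(1,4): only reaches (1,3)(W), (0,3)(W), all W → L
(1,6): only reaches (1,5)(W), (0,5)(W), all W → L
(2,2): only reaches (2,1)(W), (1,1)(W), all W → L
(2,4): only reaches (2,3)(W), (1,3)(W), all W → L
(2,6): only reaches (2,5)(W), (1,5)(W), all W → L
(4,1): only reaches (1,1)(W), (0,1)(W), (4,0)(W), (3,0)(W), all W → L
(4,3): only reaches (1,3)(W), (0,3)(W), (4,2)(W), (3,2)(W), all W → L
(4,5): only reaches (1,5)(W), (0,5)(W), (4,4)(W), (3,4)(W), all W → L
(4,7): only reaches (1,7)(W), (0,7)(W), (4,6)(W), (3,6)(W), all W → L
(5,1): only reaches (2,1)(W), (1,1)(W), (0,1)(W), (5,0)(W), (4,0)(W), all W → L
(5,3): only reaches (2,3)(W), (1,3)(W), (0,3)(W), (5,2)(W), (4,2)(W), all W → L
(5,5): only reaches (2,5)(W), (1,5)(W), (0,5)(W), (5,4)(W), (4,4)(W), all W → L
(5,7): only reaches (2,7)(W), (1,7)(W), (0,7)(W), (5,6)(W), (4,6)(W), all W → L
(6,1): only reaches (3,1)(W), (2,1)(W), (1,1)(W), (6,0)(W), (5,0)(W), all W → L
(6,3): only reaches (3,3)(W), (2,3)(W), (1,3)(W), (6,2)(W), (5,2)(W), all W → L
(6,5): only reaches (3,5)(W), (2,5)(W), (1,5)(W), (6,4)(W), (5,4)(W), all W → L
(6,7): only reaches (3,7)(W), (2,7)(W), (1,7)(W), (6,6)(W), (5,6)(W), all W → L
(8,0): only reaches (5,0)(W), (4,0)(W), (3,0)(W), all W → L
(8,2): only reaches (5,2)(W), (4,2)(W), (3,2)(W), (8,1)(W), (7,1)(W), all W → L
(8,4): only reaches (5,4)(W), (4,4)(W), (3,4)(W), (8,3)(W), (7,3)(W), all W → L
(8,6): only reaches (5,6)(W), (4,6)(W), (3,6)(W), (8,5)(W), (7,5)(W), all W → L
Every other cell has at least one move into one of the L cells above, so it is W.
(8,7): the move to (5,7) reaches an L cell, so W
(0,2): one of the L cells justified above, so L

(8,7): W, (0,2): L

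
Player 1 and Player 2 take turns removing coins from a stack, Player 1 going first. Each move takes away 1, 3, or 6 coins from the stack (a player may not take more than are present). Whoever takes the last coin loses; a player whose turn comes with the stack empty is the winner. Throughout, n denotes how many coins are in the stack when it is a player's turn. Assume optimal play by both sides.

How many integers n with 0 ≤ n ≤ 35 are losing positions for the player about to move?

Classify positions by backward induction: terminal positions (no move available) are W. From any other position, the mover wins iff some move reaches an L.
n=0: no move; the opponent has just taken the last coin and therefore loses → W
n=1: →0(W) only, which is W, so L
n=2: →1(L), so W
n=3: →2(W), 0(W) — all W, so L
n=4: →3(L), so W
n=5: →4(W), 2(W) — all W, so L
n=6: →5(L), so W
n=7: →1(L), so W
n=8: →5(L), so W
n=9: →3(L), so W
n=10: →9(W), 7(W), 4(W) — all W, so L
n=11: →10(L), so W
n=12: →11(W), 9(W), 6(W) — all W, so L
n=13: →12(L), so W
n=14: →13(W), 11(W), 8(W) — all W, so L
n=15: →14(L), so W
n=16: →10(L), so W
n=17: →14(L), so W
n=18: →12(L), so W
n=19: →18(W), 16(W), 13(W) — all W, so L
n=20: →19(L), so W
n=21: →20(W), 18(W), 15(W) — all W, so L
n=22: →21(L), so W
n=23: →22(W), 20(W), 17(W) — all W, so L
n=24: →23(L), so W
n=25: →19(L), so W
n=26: →23(L), so W
n=27: →21(L), so W
n=28: →27(W), 25(W), 22(W) — all W, so L
n=29: →28(L), so W
n=30: →29(W), 27(W), 24(W) — all W, so L
n=31: →30(L), so W
n=32: →31(W), 29(W), 26(W) — all W, so L
n=33: →32(L), so W
n=34: →28(L), so W
n=35: →32(L), so W
L entries with 0 ≤ n ≤ 35: n = 1, 3, 5, 10, 12, 14, 19, 21, 23, 28, 30, 32; that makes 12.

12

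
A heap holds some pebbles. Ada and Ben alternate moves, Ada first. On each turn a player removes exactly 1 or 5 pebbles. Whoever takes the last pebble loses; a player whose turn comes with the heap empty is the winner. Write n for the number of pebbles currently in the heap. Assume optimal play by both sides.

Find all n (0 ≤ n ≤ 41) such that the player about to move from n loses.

Positions with no move are W. A position that does have a move is losing for the player to move precisely when every available move leads to a winning position for the opponent. Fill in the labels:
n=0: no move; the opponent has just taken the last pebble and therefore loses → W
n=1: →0(W) only, which is W, so L
n=2: →1(L), so W
n=3: →2(W) only, which is W, so L
n=4: →3(L), so W
n=5: →4(W), 0(W) — all W, so L
n=6: →5(L), so W
n=7: →6(W), 2(W) — all W, so L
n=8: →7(L), so W
n=9: →8(W), 4(W) — all W, so L
n=10: →9(L), so W
n=11: →10(W), 6(W) — all W, so L
n=12: →11(L), so W
n=13: →12(W), 8(W) — all W, so L
n=14: →13(L), so W
n=15: →14(W), 10(W) — all W, so L
n=16: →15(L), so W
n=17: →16(W), 12(W) — all W, so L
n=18: →17(L), so W
n=19: →18(W), 14(W) — all W, so L
n=20: →19(L), so W
n=21: →20(W), 16(W) — all W, so L
n=22: →21(L), so W
n=23: →22(W), 18(W) — all W, so L
n=24: →23(L), so W
n=25: →24(W), 20(W) — all W, so L
n=26: →25(L), so W
n=27: →26(W), 22(W) — all W, so L
n=28: →27(L), so W
n=29: →28(W), 24(W) — all W, so L
n=30: →29(L), so W
n=31: →30(W), 26(W) — all W, so L
n=32: →31(L), so W
n=33: →32(W), 28(W) — all W, so L
n=34: →33(L), so W
n=35: →34(W), 30(W) — all W, so L
n=36: →35(L), so W
n=37: →36(W), 32(W) — all W, so L
n=38: →37(L), so W
n=39: →38(W), 34(W) — all W, so L
n=40: →39(L), so W
n=41: →40(W), 36(W) — all W, so L
The losing starting values of n are exactly the entries labelled L in this table (21 of them).

1, 3, 5, 7, 9, 11, 13, 15, 17, 19, 21, 23, 25, 27, 29, 31, 33, 35, 37, 39, 41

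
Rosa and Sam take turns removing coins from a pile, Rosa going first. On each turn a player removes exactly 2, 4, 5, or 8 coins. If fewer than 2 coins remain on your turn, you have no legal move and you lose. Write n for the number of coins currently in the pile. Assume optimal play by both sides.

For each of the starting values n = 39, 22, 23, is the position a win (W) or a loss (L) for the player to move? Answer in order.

Build the W/L table. Terminal = L. A non-terminal position is W if it has a move to some L; otherwise it is L.
n=0: no move → L
n=1: no move → L
n=2: reaches L-position 0 → W
n=3: reaches L-position 1 → W
n=4: reaches L-position 0 → W
n=5: reaches L-position 1 → W
n=6: reaches L-position 1 → W
n=7: only reaches 5(W), 3(W), 2(W), all W → L
n=8: reaches L-position 0 → W
n=9: reaches L-position 7 → W
n=10: only reaches 8(W), 6(W), 5(W), 2(W), all W → L
n=11: reaches L-position 7 → W
n=12: reaches L-position 10 → W
n=13: only reaches 11(W), 9(W), 8(W), 5(W), all W → L
n=14: reaches L-position 10 → W
n=15: reaches L-position 13 → W
n=16: only reaches 14(W), 12(W), 11(W), 8(W), all W → L
n=17: reaches L-position 13 → W
n=18: reaches L-position 16 → W
n=19: only reaches 17(W), 15(W), 14(W), 11(W), all W → L
n=20: reaches L-position 16 → W
n=21: reaches L-position 19 → W
n=22: only reaches 20(W), 18(W), 17(W), 14(W), all W → L
n=23: reaches L-position 19 → W
n=24: reaches L-position 22 → W
n=25: only reaches 23(W), 21(W), 20(W), 17(W), all W → L
n=26: reaches L-position 22 → W
n=27: reaches L-position 25 → W
n=28: only reaches 26(W), 24(W), 23(W), 20(W), all W → L
n=29: reaches L-position 25 → W
n=30: reaches L-position 28 → W
n=31: only reaches 29(W), 27(W), 26(W), 23(W), all W → L
n=32: reaches L-position 28 → W
n=33: reaches L-position 31 → W
n=34: only reaches 32(W), 30(W), 29(W), 26(W), all W → L
n=35: reaches L-position 31 → W
n=36: reaches L-position 34 → W
n=37: only reaches 35(W), 33(W), 32(W), 29(W), all W → L
n=38: reaches L-position 34 → W
n=39: reaches L-position 37 → W

39: W, 22: L, 23: W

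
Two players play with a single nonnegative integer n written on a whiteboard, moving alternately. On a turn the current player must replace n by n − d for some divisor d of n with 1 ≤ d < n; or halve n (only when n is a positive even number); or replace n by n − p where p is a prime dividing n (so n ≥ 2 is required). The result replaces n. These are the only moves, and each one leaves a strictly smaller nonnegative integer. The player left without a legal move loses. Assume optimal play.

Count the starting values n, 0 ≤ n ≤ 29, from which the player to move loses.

Positions with no move are L. A position that does have a move is losing for the player to move precisely when every available move leads to a winning position for the opponent. Fill in the labels:
n=0: no move → L
n=1: no move → L
n=2: can move to 0, which is L ⇒ W
n=3: can move to 0, which is L ⇒ W
n=4: moves to 2(W), 3(W); every one is W ⇒ L
n=5: can move to 0, which is L ⇒ W
n=6: can move to 4, which is L ⇒ W
n=7: can move to 0, which is L ⇒ W
n=8: can move to 4, which is L ⇒ W
n=9: moves to 6(W), 8(W); every one is W ⇒ L
n=10: can move to 9, which is L ⇒ W
n=11: can move to 0, which is L ⇒ W
n=12: can move to 9, which is L ⇒ W
n=13: can move to 0, which is L ⇒ W
n=14: moves to 7(W), 12(W), 13(W); every one is W ⇒ L
n=15: can move to 14, which is L ⇒ W
n=16: can move to 14, which is L ⇒ W
n=17: can move to 0, which is L ⇒ W
n=18: can move to 9, which is L ⇒ W
n=19: can move to 0, which is L ⇒ W
n=20: moves to 10(W), 15(W), 16(W), 18(W), 19(W); every one is W ⇒ L
n=21: can move to 14, which is L ⇒ W
n=22: can move to 20, which is L ⇒ W
n=23: can move to 0, which is L ⇒ W
n=24: can move to 20, which is L ⇒ W
n=25: can move to 20, which is L ⇒ W
n=26: moves to 13(W), 24(W), 25(W); every one is W ⇒ L
n=27: can move to 26, which is L ⇒ W
n=28: can move to 14, which is L ⇒ W
n=29: can move to 0, which is L ⇒ W
L entries with 0 ≤ n ≤ 29: n = 0, 1, 4, 9, 14, 20, 26; that makes 7.

7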